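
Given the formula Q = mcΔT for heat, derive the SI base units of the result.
Units of each symbol in Q = mcΔT:
  m (mass): kg
  c (specific heat capacity, in J/(kg·K)): m²/(s²·K)
  ΔT (temperature change): K

Multiplying the contributions: [kg] · [m²/(s²·K)] · [K]
Adding exponents of each base unit: kg: 1, m: 2, s: -2
SI base units of heat: kg·m²/s²

Answer: kg·m²/s²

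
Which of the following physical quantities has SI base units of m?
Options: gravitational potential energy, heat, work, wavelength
Checking the SI base units of each option:
  gravitational potential energy (U = -GMm/r): kg·m²/s²  ✗
  heat (Q = mcΔT): kg·m²/s²  ✗
  work (W = Fd): kg·m²/s²  ✗
  wavelength (λ = v/f): m  ✓ matches

Only wavelength has units m.

Answer: wavelength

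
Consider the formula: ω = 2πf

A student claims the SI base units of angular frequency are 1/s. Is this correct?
Units of each symbol in ω = 2πf:
  f (frequency): 1/s
  The factor 2π is dimensionless.

Multiplying the contributions: [1/s]
Adding exponents of each base unit: s: -1
SI base units of angular frequency: 1/s

The claimed units 1/s match the derived units, so the claim is correct.

Answer: Yes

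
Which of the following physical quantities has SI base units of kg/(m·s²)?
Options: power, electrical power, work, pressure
Checking the SI base units of each option:
  power (P = W/t): kg·m²/s³  ✗
  electrical power (P = IV): kg·m²/s³  ✗
  work (W = Fd): kg·m²/s²  ✗
  pressure (P = F/A): kg/(m·s²)  ✓ matches

Only pressure has units kg/(m·s²).

Answer: pressure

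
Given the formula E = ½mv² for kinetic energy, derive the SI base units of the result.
Units of each symbol in E = ½mv²:
  m (mass): kg
  v (speed): m/s  → to the power 2, contributes m²/s²
  The factor ½ is dimensionless.

Multiplying the contributions: [kg] · [m²/s²]
Adding exponents of each base unit: kg: 1, m: 2, s: -2
SI base units of kinetic energy: kg·m²/s²

Answer: kg·m²/s²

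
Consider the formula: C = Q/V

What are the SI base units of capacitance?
Units of each symbol in C = Q/V:
  Q (charge, in coulombs): s·A
  V (voltage, in volts): kg·m²/(s³·A)  → in the denominator, contributes s³·A/(kg·m²)

Multiplying the contributions: [s·A] · [s³·A/(kg·m²)]
Adding exponents of each base unit: kg: -1, m: -2, s: 4, A: 2
SI base units of capacitance: s⁴·A²/(kg·m²)

Answer: s⁴·A²/(kg·m²)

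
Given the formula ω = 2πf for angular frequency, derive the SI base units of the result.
Units of each symbol in ω = 2πf:
  f (frequency): 1/s
  The factor 2π is dimensionless.

Multiplying the contributions: [1/s]
Adding exponents of each base unit: s: -1
SI base units of angular frequency: 1/s

Answer: 1/s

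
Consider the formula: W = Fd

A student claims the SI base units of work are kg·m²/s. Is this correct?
Units of each symbol in W = Fd:
  F (force): kg·m/s²
  d (displacement): m

Multiplying the contributions: [kg·m/s²] · [m]
Adding exponents of each base unit: kg: 1, m: 2, s: -2
SI base units of work: kg·m²/s²

The claimed units kg·m²/s (exponents kg: 1, m: 2, s: -1) do not match the derived units kg·m²/s² (exponents kg: 1, m: 2, s: -2), so the claim is incorrect.

Answer: No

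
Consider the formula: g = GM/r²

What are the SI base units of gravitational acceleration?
Units of each symbol in g = GM/r²:
  G (gravitational constant): m³/(kg·s²)
  M (mass): kg
  r (distance): m  → to the power 2 in the denominator, contributes 1/m²

Multiplying the contributions: [m³/(kg·s²)] · [kg] · [1/m²]
Adding exponents of each base unit: m: 1, s: -2
SI base units of gravitational acceleration: m/s²

Answer: m/s²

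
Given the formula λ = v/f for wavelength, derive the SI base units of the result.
Units of each symbol in λ = v/f:
  v (wave speed): m/s
  f (frequency): 1/s  → in the denominator, contributes s

Multiplying the contributions: [m/s] · [s]
Adding exponents of each base unit: m: 1
SI base units of wavelength: m

Answer: m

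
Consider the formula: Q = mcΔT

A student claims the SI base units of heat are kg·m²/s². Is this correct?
Units of each symbol in Q = mcΔT:
  m (mass): kg
  c (specific heat capacity, in J/(kg·K)): m²/(s²·K)
  ΔT (temperature change): K

Multiplying the contributions: [kg] · [m²/(s²·K)] · [K]
Adding exponents of each base unit: kg: 1, m: 2, s: -2
SI base units of heat: kg·m²/s²

The claimed units kg·m²/s² match the derived units, so the claim is correct.

Answer: Yes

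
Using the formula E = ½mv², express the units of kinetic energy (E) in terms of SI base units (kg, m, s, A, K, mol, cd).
Units of each symbol in E = ½mv²:
  m (mass): kg
  v (speed): m/s  → to the power 2, contributes m²/s²
  The factor ½ is dimensionless.

Multiplying the contributions: [kg] · [m²/s²]
Adding exponents of each base unit: kg: 1, m: 2, s: -2
SI base units of kinetic energy: kg·m²/s²

Answer: kg·m²/s²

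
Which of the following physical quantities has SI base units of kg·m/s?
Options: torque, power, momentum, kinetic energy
Checking the SI base units of each option:
  torque (τ = Fr): kg·m²/s²  ✗
  power (P = W/t): kg·m²/s³  ✗
  momentum (p = mv): kg·m/s  ✓ matches
  kinetic energy (E = ½mv²): kg·m²/s²  ✗

Only momentum has units kg·m/s.

Answer: momentum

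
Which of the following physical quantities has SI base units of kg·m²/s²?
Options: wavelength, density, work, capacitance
Checking the SI base units of each option:
  wavelength (λ = v/f): m  ✗
  density (ρ = m/V): kg/m³  ✗
  work (W = Fd): kg·m²/s²  ✓ matches
  capacitance (C = Q/V): s⁴·A²/(kg·m²)  ✗

Only work has units kg·m²/s².

Answer: work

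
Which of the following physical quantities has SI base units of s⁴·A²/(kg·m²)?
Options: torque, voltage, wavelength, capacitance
Checking the SI base units of each option:
  torque (τ = Fr): kg·m²/s²  ✗
  voltage (V = IR): kg·m²/(s³·A)  ✗
  wavelength (λ = v/f): m  ✗
  capacitance (C = Q/V): s⁴·A²/(kg·m²)  ✓ matches

Only capacitance has units s⁴·A²/(kg·m²).

Answer: capacitance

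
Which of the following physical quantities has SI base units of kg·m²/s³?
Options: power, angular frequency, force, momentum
Checking the SI base units of each option:
  power (P = W/t): kg·m²/s³  ✓ matches
  angular frequency (ω = 2πf): 1/s  ✗
  force (F = ma): kg·m/s²  ✗
  momentum (p = mv): kg·m/s  ✗

Only power has units kg·m²/s³.

Answer: power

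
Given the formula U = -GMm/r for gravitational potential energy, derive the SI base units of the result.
Units of each symbol in U = -GMm/r:
  G (gravitational constant): m³/(kg·s²)
  M (mass): kg
  m (mass): kg
  r (distance): m  → in the denominator, contributes 1/m
  The minus sign does not affect the units.

Multiplying the contributions: [m³/(kg·s²)] · [kg] · [kg] · [1/m]
Adding exponents of each base unit: kg: 1, m: 2, s: -2
SI base units of gravitational potential energy: kg·m²/s²

Answer: kg·m²/s²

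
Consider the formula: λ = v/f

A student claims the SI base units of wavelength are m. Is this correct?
Units of each symbol in λ = v/f:
  v (wave speed): m/s
  f (frequency): 1/s  → in the denominator, contributes s

Multiplying the contributions: [m/s] · [s]
Adding exponents of each base unit: m: 1
SI base units of wavelength: m

The claimed units m match the derived units, so the claim is correct.

Answer: Yes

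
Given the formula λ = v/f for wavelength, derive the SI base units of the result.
Units of each symbol in λ = v/f:
  v (wave speed): m/s
  f (frequency): 1/s  → in the denominator, contributes s

Multiplying the contributions: [m/s] · [s]
Adding exponents of each base unit: m: 1
SI base units of wavelength: m

Answer: m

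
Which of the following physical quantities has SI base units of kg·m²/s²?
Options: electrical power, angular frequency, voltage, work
Checking the SI base units of each option:
  electrical power (P = IV): kg·m²/s³  ✗
  angular frequency (ω = 2πf): 1/s  ✗
  voltage (V = IR): kg·m²/(s³·A)  ✗
  work (W = Fd): kg·m²/s²  ✓ matches

Only work has units kg·m²/s².

Answer: work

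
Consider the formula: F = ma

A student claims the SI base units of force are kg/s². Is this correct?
Units of each symbol in F = ma:
  m (mass): kg
  a (acceleration): m/s²

Multiplying the contributions: [kg] · [m/s²]
Adding exponents of each base unit: kg: 1, m: 1, s: -2
SI base units of force: kg·m/s²

The claimed units kg/s² (exponents kg: 1, s: -2) do not match the derived units kg·m/s² (exponents kg: 1, m: 1, s: -2), so the claim is incorrect.

Answer: No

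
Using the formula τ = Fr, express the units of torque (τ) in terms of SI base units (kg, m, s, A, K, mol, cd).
Units of each symbol in τ = Fr:
  F (force): kg·m/s²
  r (lever arm): m

Multiplying the contributions: [kg·m/s²] · [m]
Adding exponents of each base unit: kg: 1, m: 2, s: -2
SI base units of torque: kg·m²/s²

Answer: kg·m²/s²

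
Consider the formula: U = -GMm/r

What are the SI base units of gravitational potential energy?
Units of each symbol in U = -GMm/r:
  G (gravitational constant): m³/(kg·s²)
  M (mass): kg
  m (mass): kg
  r (distance): m  → in the denominator, contributes 1/m
  The minus sign does not affect the units.

Multiplying the contributions: [m³/(kg·s²)] · [kg] · [kg] · [1/m]
Adding exponents of each base unit: kg: 1, m: 2, s: -2
SI base units of gravitational potential energy: kg·m²/s²

Answer: kg·m²/s²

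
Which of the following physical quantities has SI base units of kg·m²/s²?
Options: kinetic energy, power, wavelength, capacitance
Checking the SI base units of each option:
  kinetic energy (E = ½mv²): kg·m²/s²  ✓ matches
  power (P = W/t): kg·m²/s³  ✗
  wavelength (λ = v/f): m  ✗
  capacitance (C = Q/V): s⁴·A²/(kg·m²)  ✗

Only kinetic energy has units kg·m²/s².

Answer: kinetic energy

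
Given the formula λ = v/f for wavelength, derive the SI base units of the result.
Units of each symbol in λ = v/f:
  v (wave speed): m/s
  f (frequency): 1/s  → in the denominator, contributes s

Multiplying the contributions: [m/s] · [s]
Adding exponents of each base unit: m: 1
SI base units of wavelength: m

Answer: m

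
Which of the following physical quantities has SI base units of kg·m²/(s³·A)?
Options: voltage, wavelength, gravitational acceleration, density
Checking the SI base units of each option:
  voltage (V = IR): kg·m²/(s³·A)  ✓ matches
  wavelength (λ = v/f): m  ✗
  gravitational acceleration (g = GM/r²): m/s²  ✗
  density (ρ = m/V): kg/m³  ✗

Only voltage has units kg·m²/(s³·A).

Answer: voltage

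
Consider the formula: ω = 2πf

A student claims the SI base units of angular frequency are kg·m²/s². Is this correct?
Units of each symbol in ω = 2πf:
  f (frequency): 1/s
  The factor 2π is dimensionless.

Multiplying the contributions: [1/s]
Adding exponents of each base unit: s: -1
SI base units of angular frequency: 1/s

The claimed units kg·m²/s² (exponents kg: 1, m: 2, s: -2) do not match the derived units 1/s (exponents s: -1), so the claim is incorrect.

Answer: No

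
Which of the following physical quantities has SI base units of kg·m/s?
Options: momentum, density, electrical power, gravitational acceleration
Checking the SI base units of each option:
  momentum (p = mv): kg·m/s  ✓ matches
  density (ρ = m/V): kg/m³  ✗
  electrical power (P = IV): kg·m²/s³  ✗
  gravitational acceleration (g = GM/r²): m/s²  ✗

Only momentum has units kg·m/s.

Answer: momentum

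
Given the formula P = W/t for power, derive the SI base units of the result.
Units of each symbol in P = W/t:
  W (work): kg·m²/s²
  t (time): s  → in the denominator, contributes 1/s

Multiplying the contributions: [kg·m²/s²] · [1/s]
Adding exponents of each base unit: kg: 1, m: 2, s: -3
SI base units of power: kg·m²/s³

Answer: kg·m²/s³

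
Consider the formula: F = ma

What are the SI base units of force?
Units of each symbol in F = ma:
  m (mass): kg
  a (acceleration): m/s²

Multiplying the contributions: [kg] · [m/s²]
Adding exponents of each base unit: kg: 1, m: 1, s: -2
SI base units of force: kg·m/s²

Answer: kg·m/s²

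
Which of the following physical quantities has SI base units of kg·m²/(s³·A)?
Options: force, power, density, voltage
Checking the SI base units of each option:
  force (F = ma): kg·m/s²  ✗
  power (P = W/t): kg·m²/s³  ✗
  density (ρ = m/V): kg/m³  ✗
  voltage (V = IR): kg·m²/(s³·A)  ✓ matches

Only voltage has units kg·m²/(s³·A).

Answer: voltage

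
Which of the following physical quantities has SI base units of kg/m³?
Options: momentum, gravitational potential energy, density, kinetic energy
Checking the SI base units of each option:
  momentum (p = mv): kg·m/s  ✗
  gravitational potential energy (U = -GMm/r): kg·m²/s²  ✗
  density (ρ = m/V): kg/m³  ✓ matches
  kinetic energy (E = ½mv²): kg·m²/s²  ✗

Only density has units kg/m³.

Answer: density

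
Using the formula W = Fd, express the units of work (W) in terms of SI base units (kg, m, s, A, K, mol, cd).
Units of each symbol in W = Fd:
  F (force): kg·m/s²
  d (displacement): m

Multiplying the contributions: [kg·m/s²] · [m]
Adding exponents of each base unit: kg: 1, m: 2, s: -2
SI base units of work: kg·m²/s²

Answer: kg·m²/s²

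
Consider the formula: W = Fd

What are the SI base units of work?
Units of each symbol in W = Fd:
  F (force): kg·m/s²
  d (displacement): m

Multiplying the contributions: [kg·m/s²] · [m]
Adding exponents of each base unit: kg: 1, m: 2, s: -2
SI base units of work: kg·m²/s²

Answer: kg·m²/s²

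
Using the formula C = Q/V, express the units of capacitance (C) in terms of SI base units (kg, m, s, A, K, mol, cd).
Units of each symbol in C = Q/V:
  Q (charge, in coulombs): s·A
  V (voltage, in volts): kg·m²/(s³·A)  → in the denominator, contributes s³·A/(kg·m²)

Multiplying the contributions: [s·A] · [s³·A/(kg·m²)]
Adding exponents of each base unit: kg: -1, m: -2, s: 4, A: 2
SI base units of capacitance: s⁴·A²/(kg·m²)

Answer: s⁴·A²/(kg·m²)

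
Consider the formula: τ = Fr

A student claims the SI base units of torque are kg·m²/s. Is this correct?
Units of each symbol in τ = Fr:
  F (force): kg·m/s²
  r (lever arm): m

Multiplying the contributions: [kg·m/s²] · [m]
Adding exponents of each base unit: kg: 1, m: 2, s: -2
SI base units of torque: kg·m²/s²

The claimed units kg·m²/s (exponents kg: 1, m: 2, s: -1) do not match the derived units kg·m²/s² (exponents kg: 1, m: 2, s: -2), so the claim is incorrect.

Answer: No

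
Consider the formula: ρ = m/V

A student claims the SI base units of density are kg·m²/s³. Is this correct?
Units of each symbol in ρ = m/V:
  m (mass): kg
  V (volume): m³  → in the denominator, contributes 1/m³

Multiplying the contributions: [kg] · [1/m³]
Adding exponents of each base unit: kg: 1, m: -3
SI base units of density: kg/m³

The claimed units kg·m²/s³ (exponents kg: 1, m: 2, s: -3) do not match the derived units kg/m³ (exponents kg: 1, m: -3), so the claim is incorrect.

Answer: No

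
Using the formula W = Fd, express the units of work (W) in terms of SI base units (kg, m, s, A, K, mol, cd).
Units of each symbol in W = Fd:
  F (force): kg·m/s²
  d (displacement): m

Multiplying the contributions: [kg·m/s²] · [m]
Adding exponents of each base unit: kg: 1, m: 2, s: -2
SI base units of work: kg·m²/s²

Answer: kg·m²/s²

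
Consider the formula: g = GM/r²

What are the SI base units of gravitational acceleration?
Units of each symbol in g = GM/r²:
  G (gravitational constant): m³/(kg·s²)
  M (mass): kg
  r (distance): m  → to the power 2 in the denominator, contributes 1/m²

Multiplying the contributions: [m³/(kg·s²)] · [kg] · [1/m²]
Adding exponents of each base unit: m: 1, s: -2
SI base units of gravitational acceleration: m/s²

Answer: m/s²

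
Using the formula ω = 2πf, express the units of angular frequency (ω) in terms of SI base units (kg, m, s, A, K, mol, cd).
Units of each symbol in ω = 2πf:
  f (frequency): 1/s
  The factor 2π is dimensionless.

Multiplying the contributions: [1/s]
Adding exponents of each base unit: s: -1
SI base units of angular frequency: 1/s

Answer: 1/s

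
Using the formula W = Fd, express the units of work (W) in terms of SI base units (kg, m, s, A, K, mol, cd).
Units of each symbol in W = Fd:
  F (force): kg·m/s²
  d (displacement): m

Multiplying the contributions: [kg·m/s²] · [m]
Adding exponents of each base unit: kg: 1, m: 2, s: -2
SI base units of work: kg·m²/s²

Answer: kg·m²/s²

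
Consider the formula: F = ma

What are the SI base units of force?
Units of each symbol in F = ma:
  m (mass): kg
  a (acceleration): m/s²

Multiplying the contributions: [kg] · [m/s²]
Adding exponents of each base unit: kg: 1, m: 1, s: -2
SI base units of force: kg·m/s²

Answer: kg·m/s²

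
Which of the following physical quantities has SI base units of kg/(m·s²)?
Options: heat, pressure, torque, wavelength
Checking the SI base units of each option:
  heat (Q = mcΔT): kg·m²/s²  ✗
  pressure (P = F/A): kg/(m·s²)  ✓ matches
  torque (τ = Fr): kg·m²/s²  ✗
  wavelength (λ = v/f): m  ✗

Only pressure has units kg/(m·s²).

Answer: pressure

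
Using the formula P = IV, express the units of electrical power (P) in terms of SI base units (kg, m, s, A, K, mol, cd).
Units of each symbol in P = IV:
  I (current): A
  V (voltage, in volts): kg·m²/(s³·A)

Multiplying the contributions: [A] · [kg·m²/(s³·A)]
Adding exponents of each base unit: kg: 1, m: 2, s: -3
SI base units of electrical power: kg·m²/s³

Answer: kg·m²/s³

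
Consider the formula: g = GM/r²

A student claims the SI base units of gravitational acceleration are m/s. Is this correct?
Units of each symbol in g = GM/r²:
  G (gravitational constant): m³/(kg·s²)
  M (mass): kg
  r (distance): m  → to the power 2 in the denominator, contributes 1/m²

Multiplying the contributions: [m³/(kg·s²)] · [kg] · [1/m²]
Adding exponents of each base unit: m: 1, s: -2
SI base units of gravitational acceleration: m/s²

The claimed units m/s (exponents m: 1, s: -1) do not match the derived units m/s² (exponents m: 1, s: -2), so the claim is incorrect.

Answer: No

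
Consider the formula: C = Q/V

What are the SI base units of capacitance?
Units of each symbol in C = Q/V:
  Q (charge, in coulombs): s·A
  V (voltage, in volts): kg·m²/(s³·A)  → in the denominator, contributes s³·A/(kg·m²)

Multiplying the contributions: [s·A] · [s³·A/(kg·m²)]
Adding exponents of each base unit: kg: -1, m: -2, s: 4, A: 2
SI base units of capacitance: s⁴·A²/(kg·m²)

Answer: s⁴·A²/(kg·m²)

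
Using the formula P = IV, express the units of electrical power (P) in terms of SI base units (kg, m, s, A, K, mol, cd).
Units of each symbol in P = IV:
  I (current): A
  V (voltage, in volts): kg·m²/(s³·A)

Multiplying the contributions: [A] · [kg·m²/(s³·A)]
Adding exponents of each base unit: kg: 1, m: 2, s: -3
SI base units of electrical power: kg·m²/s³

Answer: kg·m²/s³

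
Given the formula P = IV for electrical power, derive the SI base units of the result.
Units of each symbol in P = IV:
  I (current): A
  V (voltage, in volts): kg·m²/(s³·A)

Multiplying the contributions: [A] · [kg·m²/(s³·A)]
Adding exponents of each base unit: kg: 1, m: 2, s: -3
SI base units of electrical power: kg·m²/s³

Answer: kg·m²/s³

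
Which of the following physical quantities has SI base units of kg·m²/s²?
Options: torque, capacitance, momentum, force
Checking the SI base units of each option:
  torque (τ = Fr): kg·m²/s²  ✓ matches
  capacitance (C = Q/V): s⁴·A²/(kg·m²)  ✗
  momentum (p = mv): kg·m/s  ✗
  force (F = ma): kg·m/s²  ✗

Only torque has units kg·m²/s².

Answer: torque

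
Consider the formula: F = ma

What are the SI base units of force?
Units of each symbol in F = ma:
  m (mass): kg
  a (acceleration): m/s²

Multiplying the contributions: [kg] · [m/s²]
Adding exponents of each base unit: kg: 1, m: 1, s: -2
SI base units of force: kg·m/s²

Answer: kg·m/s²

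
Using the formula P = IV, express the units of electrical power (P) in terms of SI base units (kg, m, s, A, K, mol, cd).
Units of each symbol in P = IV:
  I (current): A
  V (voltage, in volts): kg·m²/(s³·A)

Multiplying the contributions: [A] · [kg·m²/(s³·A)]
Adding exponents of each base unit: kg: 1, m: 2, s: -3
SI base units of electrical power: kg·m²/s³

Answer: kg·m²/s³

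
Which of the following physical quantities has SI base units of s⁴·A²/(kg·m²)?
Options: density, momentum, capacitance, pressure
Checking the SI base units of each option:
  density (ρ = m/V): kg/m³  ✗
  momentum (p = mv): kg·m/s  ✗
  capacitance (C = Q/V): s⁴·A²/(kg·m²)  ✓ matches
  pressure (P = F/A): kg/(m·s²)  ✗

Only capacitance has units s⁴·A²/(kg·m²).

Answer: capacitance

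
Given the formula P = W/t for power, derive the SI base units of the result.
Units of each symbol in P = W/t:
  W (work): kg·m²/s²
  t (time): s  → in the denominator, contributes 1/s

Multiplying the contributions: [kg·m²/s²] · [1/s]
Adding exponents of each base unit: kg: 1, m: 2, s: -3
SI base units of power: kg·m²/s³

Answer: kg·m²/s³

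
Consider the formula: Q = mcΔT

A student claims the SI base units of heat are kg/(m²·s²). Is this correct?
Units of each symbol in Q = mcΔT:
  m (mass): kg
  c (specific heat capacity, in J/(kg·K)): m²/(s²·K)
  ΔT (temperature change): K

Multiplying the contributions: [kg] · [m²/(s²·K)] · [K]
Adding exponents of each base unit: kg: 1, m: 2, s: -2
SI base units of heat: kg·m²/s²

The claimed units kg/(m²·s²) (exponents kg: 1, m: -2, s: -2) do not match the derived units kg·m²/s² (exponents kg: 1, m: 2, s: -2), so the claim is incorrect.

Answer: No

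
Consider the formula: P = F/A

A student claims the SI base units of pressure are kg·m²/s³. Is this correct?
Units of each symbol in P = F/A:
  F (force): kg·m/s²
  A (area): m²  → in the denominator, contributes 1/m²

Multiplying the contributions: [kg·m/s²] · [1/m²]
Adding exponents of each base unit: kg: 1, m: -1, s: -2
SI base units of pressure: kg/(m·s²)

The claimed units kg·m²/s³ (exponents kg: 1, m: 2, s: -3) do not match the derived units kg/(m·s²) (exponents kg: 1, m: -1, s: -2), so the claim is incorrect.

Answer: No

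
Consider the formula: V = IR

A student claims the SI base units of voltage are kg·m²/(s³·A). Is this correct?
Units of each symbol in V = IR:
  I (current): A
  R (resistance, in ohms): kg·m²/(s³·A²)

Multiplying the contributions: [A] · [kg·m²/(s³·A²)]
Adding exponents of each base unit: kg: 1, m: 2, s: -3, A: -1
SI base units of voltage: kg·m²/(s³·A)

The claimed units kg·m²/(s³·A) match the derived units, so the claim is correct.

Answer: Yes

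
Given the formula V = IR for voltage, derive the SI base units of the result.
Units of each symbol in V = IR:
  I (current): A
  R (resistance, in ohms): kg·m²/(s³·A²)

Multiplying the contributions: [A] · [kg·m²/(s³·A²)]
Adding exponents of each base unit: kg: 1, m: 2, s: -3, A: -1
SI base units of voltage: kg·m²/(s³·A)

Answer: kg·m²/(s³·A)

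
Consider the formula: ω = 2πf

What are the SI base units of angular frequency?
Units of each symbol in ω = 2πf:
  f (frequency): 1/s
  The factor 2π is dimensionless.

Multiplying the contributions: [1/s]
Adding exponents of each base unit: s: -1
SI base units of angular frequency: 1/s

Answer: 1/s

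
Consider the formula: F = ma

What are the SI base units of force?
Units of each symbol in F = ma:
  m (mass): kg
  a (acceleration): m/s²

Multiplying the contributions: [kg] · [m/s²]
Adding exponents of each base unit: kg: 1, m: 1, s: -2
SI base units of force: kg·m/s²

Answer: kg·m/s²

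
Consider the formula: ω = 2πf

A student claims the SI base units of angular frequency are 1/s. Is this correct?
Units of each symbol in ω = 2πf:
  f (frequency): 1/s
  The factor 2π is dimensionless.

Multiplying the contributions: [1/s]
Adding exponents of each base unit: s: -1
SI base units of angular frequency: 1/s

The claimed units 1/s match the derived units, so the claim is correct.

Answer: Yes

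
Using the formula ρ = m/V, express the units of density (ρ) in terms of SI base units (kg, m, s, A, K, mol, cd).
Units of each symbol in ρ = m/V:
  m (mass): kg
  V (volume): m³  → in the denominator, contributes 1/m³

Multiplying the contributions: [kg] · [1/m³]
Adding exponents of each base unit: kg: 1, m: -3
SI base units of density: kg/m³

Answer: kg/m³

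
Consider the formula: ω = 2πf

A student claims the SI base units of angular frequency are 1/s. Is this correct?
Units of each symbol in ω = 2πf:
  f (frequency): 1/s
  The factor 2π is dimensionless.

Multiplying the contributions: [1/s]
Adding exponents of each base unit: s: -1
SI base units of angular frequency: 1/s

The claimed units 1/s match the derived units, so the claim is correct.

Answer: Yes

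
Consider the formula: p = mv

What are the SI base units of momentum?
Units of each symbol in p = mv:
  m (mass): kg
  v (velocity): m/s

Multiplying the contributions: [kg] · [m/s]
Adding exponents of each base unit: kg: 1, m: 1, s: -1
SI base units of momentum: kg·m/s

Answer: kg·m/s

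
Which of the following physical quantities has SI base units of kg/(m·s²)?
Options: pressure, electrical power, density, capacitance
Checking the SI base units of each option:
  pressure (P = F/A): kg/(m·s²)  ✓ matches
  electrical power (P = IV): kg·m²/s³  ✗
  density (ρ = m/V): kg/m³  ✗
  capacitance (C = Q/V): s⁴·A²/(kg·m²)  ✗

Only pressure has units kg/(m·s²).

Answer: pressure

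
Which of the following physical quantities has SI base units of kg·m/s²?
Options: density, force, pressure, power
Checking the SI base units of each option:
  density (ρ = m/V): kg/m³  ✗
  force (F = ma): kg·m/s²  ✓ matches
  pressure (P = F/A): kg/(m·s²)  ✗
  power (P = W/t): kg·m²/s³  ✗

Only force has units kg·m/s².

Answer: force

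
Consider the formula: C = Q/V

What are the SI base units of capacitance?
Units of each symbol in C = Q/V:
  Q (charge, in coulombs): s·A
  V (voltage, in volts): kg·m²/(s³·A)  → in the denominator, contributes s³·A/(kg·m²)

Multiplying the contributions: [s·A] · [s³·A/(kg·m²)]
Adding exponents of each base unit: kg: -1, m: -2, s: 4, A: 2
SI base units of capacitance: s⁴·A²/(kg·m²)

Answer: s⁴·A²/(kg·m²)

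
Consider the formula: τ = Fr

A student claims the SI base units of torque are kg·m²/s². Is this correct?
Units of each symbol in τ = Fr:
  F (force): kg·m/s²
  r (lever arm): m

Multiplying the contributions: [kg·m/s²] · [m]
Adding exponents of each base unit: kg: 1, m: 2, s: -2
SI base units of torque: kg·m²/s²

The claimed units kg·m²/s² match the derived units, so the claim is correct.

Answer: Yes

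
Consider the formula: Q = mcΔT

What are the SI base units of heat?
Units of each symbol in Q = mcΔT:
  m (mass): kg
  c (specific heat capacity, in J/(kg·K)): m²/(s²·K)
  ΔT (temperature change): K

Multiplying the contributions: [kg] · [m²/(s²·K)] · [K]
Adding exponents of each base unit: kg: 1, m: 2, s: -2
SI base units of heat: kg·m²/s²

Answer: kg·m²/s²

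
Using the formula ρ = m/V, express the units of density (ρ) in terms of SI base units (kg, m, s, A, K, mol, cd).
Units of each symbol in ρ = m/V:
  m (mass): kg
  V (volume): m³  → in the denominator, contributes 1/m³

Multiplying the contributions: [kg] · [1/m³]
Adding exponents of each base unit: kg: 1, m: -3
SI base units of density: kg/m³

Answer: kg/m³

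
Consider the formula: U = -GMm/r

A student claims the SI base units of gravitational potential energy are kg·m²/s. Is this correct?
Units of each symbol in U = -GMm/r:
  G (gravitational constant): m³/(kg·s²)
  M (mass): kg
  m (mass): kg
  r (distance): m  → in the denominator, contributes 1/m
  The minus sign does not affect the units.

Multiplying the contributions: [m³/(kg·s²)] · [kg] · [kg] · [1/m]
Adding exponents of each base unit: kg: 1, m: 2, s: -2
SI base units of gravitational potential energy: kg·m²/s²

The claimed units kg·m²/s (exponents kg: 1, m: 2, s: -1) do not match the derived units kg·m²/s² (exponents kg: 1, m: 2, s: -2), so the claim is incorrect.

Answer: No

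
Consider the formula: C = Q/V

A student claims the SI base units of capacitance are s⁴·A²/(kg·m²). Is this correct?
Units of each symbol in C = Q/V:
  Q (charge, in coulombs): s·A
  V (voltage, in volts): kg·m²/(s³·A)  → in the denominator, contributes s³·A/(kg·m²)

Multiplying the contributions: [s·A] · [s³·A/(kg·m²)]
Adding exponents of each base unit: kg: -1, m: -2, s: 4, A: 2
SI base units of capacitance: s⁴·A²/(kg·m²)

The claimed units s⁴·A²/(kg·m²) match the derived units, so the claim is correct.

Answer: Yes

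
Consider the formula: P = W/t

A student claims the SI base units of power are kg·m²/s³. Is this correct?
Units of each symbol in P = W/t:
  W (work): kg·m²/s²
  t (time): s  → in the denominator, contributes 1/s

Multiplying the contributions: [kg·m²/s²] · [1/s]
Adding exponents of each base unit: kg: 1, m: 2, s: -3
SI base units of power: kg·m²/s³

The claimed units kg·m²/s³ match the derived units, so the claim is correct.

Answer: Yes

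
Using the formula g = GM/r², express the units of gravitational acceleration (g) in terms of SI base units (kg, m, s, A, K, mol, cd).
Units of each symbol in g = GM/r²:
  G (gravitational constant): m³/(kg·s²)
  M (mass): kg
  r (distance): m  → to the power 2 in the denominator, contributes 1/m²

Multiplying the contributions: [m³/(kg·s²)] · [kg] · [1/m²]
Adding exponents of each base unit: m: 1, s: -2
SI base units of gravitational acceleration: m/s²

Answer: m/s²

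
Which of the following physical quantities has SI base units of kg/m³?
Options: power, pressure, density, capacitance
Checking the SI base units of each option:
  power (P = W/t): kg·m²/s³  ✗
  pressure (P = F/A): kg/(m·s²)  ✗
  density (ρ = m/V): kg/m³  ✓ matches
  capacitance (C = Q/V): s⁴·A²/(kg·m²)  ✗

Only density has units kg/m³.

Answer: density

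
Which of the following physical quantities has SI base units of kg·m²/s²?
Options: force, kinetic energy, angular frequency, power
Checking the SI base units of each option:
  force (F = ma): kg·m/s²  ✗
  kinetic energy (E = ½mv²): kg·m²/s²  ✓ matches
  angular frequency (ω = 2πf): 1/s  ✗
  power (P = W/t): kg·m²/s³  ✗

Only kinetic energy has units kg·m²/s².

Answer: kinetic energy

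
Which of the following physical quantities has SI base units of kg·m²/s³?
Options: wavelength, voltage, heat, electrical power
Checking the SI base units of each option:
  wavelength (λ = v/f): m  ✗
  voltage (V = IR): kg·m²/(s³·A)  ✗
  heat (Q = mcΔT): kg·m²/s²  ✗
  electrical power (P = IV): kg·m²/s³  ✓ matches

Only electrical power has units kg·m²/s³.

Answer: electrical power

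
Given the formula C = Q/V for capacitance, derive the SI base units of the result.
Units of each symbol in C = Q/V:
  Q (charge, in coulombs): s·A
  V (voltage, in volts): kg·m²/(s³·A)  → in the denominator, contributes s³·A/(kg·m²)

Multiplying the contributions: [s·A] · [s³·A/(kg·m²)]
Adding exponents of each base unit: kg: -1, m: -2, s: 4, A: 2
SI base units of capacitance: s⁴·A²/(kg·m²)

Answer: s⁴·A²/(kg·m²)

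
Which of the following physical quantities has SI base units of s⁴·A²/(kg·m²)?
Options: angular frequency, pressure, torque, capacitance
Checking the SI base units of each option:
  angular frequency (ω = 2πf): 1/s  ✗
  pressure (P = F/A): kg/(m·s²)  ✗
  torque (τ = Fr): kg·m²/s²  ✗
  capacitance (C = Q/V): s⁴·A²/(kg·m²)  ✓ matches

Only capacitance has units s⁴·A²/(kg·m²).

Answer: capacitance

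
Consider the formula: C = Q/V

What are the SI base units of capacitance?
Units of each symbol in C = Q/V:
  Q (charge, in coulombs): s·A
  V (voltage, in volts): kg·m²/(s³·A)  → in the denominator, contributes s³·A/(kg·m²)

Multiplying the contributions: [s·A] · [s³·A/(kg·m²)]
Adding exponents of each base unit: kg: -1, m: -2, s: 4, A: 2
SI base units of capacitance: s⁴·A²/(kg·m²)

Answer: s⁴·A²/(kg·m²)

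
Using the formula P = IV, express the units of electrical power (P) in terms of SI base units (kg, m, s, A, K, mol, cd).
Units of each symbol in P = IV:
  I (current): A
  V (voltage, in volts): kg·m²/(s³·A)

Multiplying the contributions: [A] · [kg·m²/(s³·A)]
Adding exponents of each base unit: kg: 1, m: 2, s: -3
SI base units of electrical power: kg·m²/s³

Answer: kg·m²/s³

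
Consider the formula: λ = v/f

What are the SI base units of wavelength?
Units of each symbol in λ = v/f:
  v (wave speed): m/s
  f (frequency): 1/s  → in the denominator, contributes s

Multiplying the contributions: [m/s] · [s]
Adding exponents of each base unit: m: 1
SI base units of wavelength: m

Answer: m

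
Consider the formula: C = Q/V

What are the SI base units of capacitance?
Units of each symbol in C = Q/V:
  Q (charge, in coulombs): s·A
  V (voltage, in volts): kg·m²/(s³·A)  → in the denominator, contributes s³·A/(kg·m²)

Multiplying the contributions: [s·A] · [s³·A/(kg·m²)]
Adding exponents of each base unit: kg: -1, m: -2, s: 4, A: 2
SI base units of capacitance: s⁴·A²/(kg·m²)

Answer: s⁴·A²/(kg·m²)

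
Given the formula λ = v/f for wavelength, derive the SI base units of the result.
Units of each symbol in λ = v/f:
  v (wave speed): m/s
  f (frequency): 1/s  → in the denominator, contributes s

Multiplying the contributions: [m/s] · [s]
Adding exponents of each base unit: m: 1
SI base units of wavelength: m

Answer: m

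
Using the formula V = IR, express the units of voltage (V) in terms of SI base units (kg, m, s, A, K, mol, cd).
Units of each symbol in V = IR:
  I (current): A
  R (resistance, in ohms): kg·m²/(s³·A²)

Multiplying the contributions: [A] · [kg·m²/(s³·A²)]
Adding exponents of each base unit: kg: 1, m: 2, s: -3, A: -1
SI base units of voltage: kg·m²/(s³·A)

Answer: kg·m²/(s³·A)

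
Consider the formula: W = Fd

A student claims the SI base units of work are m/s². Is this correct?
Units of each symbol in W = Fd:
  F (force): kg·m/s²
  d (displacement): m

Multiplying the contributions: [kg·m/s²] · [m]
Adding exponents of each base unit: kg: 1, m: 2, s: -2
SI base units of work: kg·m²/s²

The claimed units m/s² (exponents m: 1, s: -2) do not match the derived units kg·m²/s² (exponents kg: 1, m: 2, s: -2), so the claim is incorrect.

Answer: No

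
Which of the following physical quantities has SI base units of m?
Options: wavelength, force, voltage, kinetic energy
Checking the SI base units of each option:
  wavelength (λ = v/f): m  ✓ matches
  force (F = ma): kg·m/s²  ✗
  voltage (V = IR): kg·m²/(s³·A)  ✗
  kinetic energy (E = ½mv²): kg·m²/s²  ✗

Only wavelength has units m.

Answer: wavelength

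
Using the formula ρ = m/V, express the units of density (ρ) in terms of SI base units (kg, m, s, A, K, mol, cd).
Units of each symbol in ρ = m/V:
  m (mass): kg
  V (volume): m³  → in the denominator, contributes 1/m³

Multiplying the contributions: [kg] · [1/m³]
Adding exponents of each base unit: kg: 1, m: -3
SI base units of density: kg/m³

Answer: kg/m³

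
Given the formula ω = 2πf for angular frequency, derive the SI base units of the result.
Units of each symbol in ω = 2πf:
  f (frequency): 1/s
  The factor 2π is dimensionless.

Multiplying the contributions: [1/s]
Adding exponents of each base unit: s: -1
SI base units of angular frequency: 1/s

Answer: 1/s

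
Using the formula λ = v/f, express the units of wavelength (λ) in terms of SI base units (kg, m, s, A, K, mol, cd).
Units of each symbol in λ = v/f:
  v (wave speed): m/s
  f (frequency): 1/s  → in the denominator, contributes s

Multiplying the contributions: [m/s] · [s]
Adding exponents of each base unit: m: 1
SI base units of wavelength: m

Answer: m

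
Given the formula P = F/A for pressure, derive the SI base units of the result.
Units of each symbol in P = F/A:
  F (force): kg·m/s²
  A (area): m²  → in the denominator, contributes 1/m²

Multiplying the contributions: [kg·m/s²] · [1/m²]
Adding exponents of each base unit: kg: 1, m: -1, s: -2
SI base units of pressure: kg/(m·s²)

Answer: kg/(m·s²)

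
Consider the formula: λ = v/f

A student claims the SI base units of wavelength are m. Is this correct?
Units of each symbol in λ = v/f:
  v (wave speed): m/s
  f (frequency): 1/s  → in the denominator, contributes s

Multiplying the contributions: [m/s] · [s]
Adding exponents of each base unit: m: 1
SI base units of wavelength: m

The claimed units m match the derived units, so the claim is correct.

Answer: Yes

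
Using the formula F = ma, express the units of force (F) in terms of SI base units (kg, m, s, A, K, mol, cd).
Units of each symbol in F = ma:
  m (mass): kg
  a (acceleration): m/s²

Multiplying the contributions: [kg] · [m/s²]
Adding exponents of each base unit: kg: 1, m: 1, s: -2
SI base units of force: kg·m/s²

Answer: kg·m/s²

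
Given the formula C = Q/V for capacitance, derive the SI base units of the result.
Units of each symbol in C = Q/V:
  Q (charge, in coulombs): s·A
  V (voltage, in volts): kg·m²/(s³·A)  → in the denominator, contributes s³·A/(kg·m²)

Multiplying the contributions: [s·A] · [s³·A/(kg·m²)]
Adding exponents of each base unit: kg: -1, m: -2, s: 4, A: 2
SI base units of capacitance: s⁴·A²/(kg·m²)

Answer: s⁴·A²/(kg·m²)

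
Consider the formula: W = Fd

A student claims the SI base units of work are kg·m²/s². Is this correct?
Units of each symbol in W = Fd:
  F (force): kg·m/s²
  d (displacement): m

Multiplying the contributions: [kg·m/s²] · [m]
Adding exponents of each base unit: kg: 1, m: 2, s: -2
SI base units of work: kg·m²/s²

The claimed units kg·m²/s² match the derived units, so the claim is correct.

Answer: Yes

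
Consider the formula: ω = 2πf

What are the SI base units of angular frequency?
Units of each symbol in ω = 2πf:
  f (frequency): 1/s
  The factor 2π is dimensionless.

Multiplying the contributions: [1/s]
Adding exponents of each base unit: s: -1
SI base units of angular frequency: 1/s

Answer: 1/s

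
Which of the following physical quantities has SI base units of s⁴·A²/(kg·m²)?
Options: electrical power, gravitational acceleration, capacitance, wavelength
Checking the SI base units of each option:
  electrical power (P = IV): kg·m²/s³  ✗
  gravitational acceleration (g = GM/r²): m/s²  ✗
  capacitance (C = Q/V): s⁴·A²/(kg·m²)  ✓ matches
  wavelength (λ = v/f): m  ✗

Only capacitance has units s⁴·A²/(kg·m²).

Answer: capacitance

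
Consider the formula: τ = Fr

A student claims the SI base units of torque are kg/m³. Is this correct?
Units of each symbol in τ = Fr:
  F (force): kg·m/s²
  r (lever arm): m

Multiplying the contributions: [kg·m/s²] · [m]
Adding exponents of each base unit: kg: 1, m: 2, s: -2
SI base units of torque: kg·m²/s²

The claimed units kg/m³ (exponents kg: 1, m: -3) do not match the derived units kg·m²/s² (exponents kg: 1, m: 2, s: -2), so the claim is incorrect.

Answer: No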